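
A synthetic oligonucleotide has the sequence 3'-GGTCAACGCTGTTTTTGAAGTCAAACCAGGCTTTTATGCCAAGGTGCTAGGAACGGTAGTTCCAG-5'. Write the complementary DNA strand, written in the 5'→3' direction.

5'-CCAGTTGCGACAAAAACTTCAGTTTGGTCCGAAAATACGGTTCCACGATCCTTGCCATCAAGGTC-3'

The strand is given 3'→5', so its complement runs 5'→3' in the same left-to-right order: pair each base A↔T, G↔C.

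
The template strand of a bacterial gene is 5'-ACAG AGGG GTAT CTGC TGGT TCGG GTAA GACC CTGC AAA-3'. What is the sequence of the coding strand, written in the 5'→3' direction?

The coding strand is complementary and antiparallel to the template: take the complement (A↔T, G↔C) and reverse.

5′-TTTGCAGGGTCTTACCCGAACCAGCAGATACCCCTCTGT-3′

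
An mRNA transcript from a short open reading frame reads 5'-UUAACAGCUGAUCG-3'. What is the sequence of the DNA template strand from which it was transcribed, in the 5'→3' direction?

Replace U with T to get the coding DNA strand: TTAACAGCTGATCG. The template strand is its reverse complement (complement AATTGTCGACTAGC, then reverse).

5'-CGATCAGCTGTTAA-3'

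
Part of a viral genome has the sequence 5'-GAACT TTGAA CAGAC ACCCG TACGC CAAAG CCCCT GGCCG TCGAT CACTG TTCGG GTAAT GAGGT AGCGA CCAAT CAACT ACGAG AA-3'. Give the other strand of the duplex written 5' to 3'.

Pairing A↔T and G↔C gives CTTGAAACTTGTCTGTGGGCATGCGGTTTCGGGGACCGGCAGCTAGTGACAAGCCCATTACTCCATCGCTGGTTAGTTGATGCTCTT, running 3'→5'. Reverse for the 5'→3' convention.

5'-TTCTCGTAGTTGATTGGTCGCTACCTCATTACCCGAACAGTGATCGACGGCCAGGGGCTTTGGCGTACGGGTGTCTGTTCAAAGTTC-3'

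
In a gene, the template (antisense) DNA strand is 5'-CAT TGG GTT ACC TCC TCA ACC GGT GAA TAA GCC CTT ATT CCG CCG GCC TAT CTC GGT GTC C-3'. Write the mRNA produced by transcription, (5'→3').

5'-GGACACCGAGAUAGGCCGGCGGAAUAAGGGCUUAUUCACCGGUUGAGGAGGUAACCCAAUG-3'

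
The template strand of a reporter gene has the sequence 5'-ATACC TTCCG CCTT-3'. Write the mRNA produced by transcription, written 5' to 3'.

5′-AAGGCGGAAGGUAU-3′

The mRNA has the sequence of the coding strand (reverse complement of the template) with T→U. Reverse complement of ATACCTTCCGCCTT is AAGGCGGAAGGTAT; then T→U.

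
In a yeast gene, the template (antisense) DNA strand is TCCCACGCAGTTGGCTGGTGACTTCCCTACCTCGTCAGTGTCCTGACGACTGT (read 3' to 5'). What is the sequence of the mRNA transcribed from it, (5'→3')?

Reading the template 3'→5' as shown, RNA polymerase pairs each base (A→U, T→A, G↔C) to build mRNA 5'→3' directly.

5'-AGGGUGCGUCAACCGACCACUGAAGGGAUGGAGCAGUCACAGGACUGCUGACA-3'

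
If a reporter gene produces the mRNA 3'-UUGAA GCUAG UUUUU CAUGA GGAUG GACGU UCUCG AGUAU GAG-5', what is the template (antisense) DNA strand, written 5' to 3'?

5'-AACTTCGATCAAAAAGTACTCCTACCTGCAAGAGCTCATACTC-3'

Written 5'→3' the mRNA is GAGUAUGAGCUCUUGCAGGUAGGAGUACUUUUUGAUCGAAGUU, so the coding DNA strand is GAGTATGAGCTCTTGCAGGTAGGAGTACTTTTTGATCGAAGTT. The template is its reverse complement.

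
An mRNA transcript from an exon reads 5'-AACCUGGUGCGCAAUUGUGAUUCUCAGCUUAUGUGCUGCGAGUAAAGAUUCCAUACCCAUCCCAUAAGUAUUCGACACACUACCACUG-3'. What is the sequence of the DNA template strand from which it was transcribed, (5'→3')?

5'-CAGTGGTAGTGTGTCGAATACTTATGGGATGGGTATGGAATCTTTACTCGCAGCACATAAGCTGAGAATCACAATTGCGCACCAGGTT-3'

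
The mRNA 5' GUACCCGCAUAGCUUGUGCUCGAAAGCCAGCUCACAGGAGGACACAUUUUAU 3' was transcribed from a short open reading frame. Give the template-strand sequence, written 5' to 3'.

Replace U with T to get the coding DNA strand: GTACCCGCATAGCTTGTGCTCGAAAGCCAGCTCACAGGAGGACACATTTTAT. The template strand is its reverse complement (complement CATGGGCGTATCGAACACGAGCTTTCGGTCGAGTGTCCTCCTGTGTAAAATA, then reverse).

5'-ATAAAATGTGTCCTCCTGTGAGCTGGCTTTCGAGCACAAGCTATGCGGGTAC-3'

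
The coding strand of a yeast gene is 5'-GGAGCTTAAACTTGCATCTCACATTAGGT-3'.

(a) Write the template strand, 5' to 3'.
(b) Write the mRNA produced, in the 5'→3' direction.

(a) 5′-ACCTAATGTGAGATGCAAGTTTAAGCTCC-3′
(b) 5'-GGAGCUUAAACUUGCAUCUCACAUUAGGU-3'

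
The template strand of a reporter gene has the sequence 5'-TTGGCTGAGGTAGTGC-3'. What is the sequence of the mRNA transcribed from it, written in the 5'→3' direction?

5'-GCACUACCUCAGCCAA-3'

The mRNA has the sequence of the coding strand (reverse complement of the template) with T→U. Reverse complement of TTGGCTGAGGTAGTGC is GCACTACCTCAGCCAA; then T→U.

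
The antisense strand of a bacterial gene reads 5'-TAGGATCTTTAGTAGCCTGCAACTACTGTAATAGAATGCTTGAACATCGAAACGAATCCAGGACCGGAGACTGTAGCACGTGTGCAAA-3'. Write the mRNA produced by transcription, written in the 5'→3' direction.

5'-UUUGCACACGUGCUACAGUCUCCGGUCCUGGAUUCGUUUCGAUGUUCAAGCAUUCUAUUACAGUAGUUGCAGGCUACUAAAGAUCCUA-3'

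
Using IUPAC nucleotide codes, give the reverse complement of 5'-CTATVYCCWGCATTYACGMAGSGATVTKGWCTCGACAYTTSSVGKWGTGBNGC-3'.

Standard pairs A↔T, G↔C; ambiguity codes pair Y↔R, M↔K, W↔W, S↔S, B↔V, N↔N. Complement (GATABRGGWCGTAARTGCKTCSCTABAMCWGAGCTGTRAASSBCMWCACVNCG), then reverse for 5'→3'.

5'-GCNVCACWMCBSSAARTGTCGAGWCMABATCSCTKCGTRAATGCWGGRBATAG-3'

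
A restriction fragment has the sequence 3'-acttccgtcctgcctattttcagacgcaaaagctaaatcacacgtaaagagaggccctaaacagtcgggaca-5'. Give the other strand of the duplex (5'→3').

The strand is given 3'→5', so its complement runs 5'→3' in the same left-to-right order: pair each base A↔T, G↔C.

5'-TGAAGGCAGGACGGATAAAAGTCTGCGTTTTCGATTTAGTGTGCATTTCTCTCCGGGATTTGTCAGCCCTGT-3'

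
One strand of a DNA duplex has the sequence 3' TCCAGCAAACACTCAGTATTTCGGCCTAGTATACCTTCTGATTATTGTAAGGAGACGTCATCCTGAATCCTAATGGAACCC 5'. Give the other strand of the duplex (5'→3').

5'-AGGTCGTTTGTGAGTCATAAAGCCGGATCATATGGAAGACTAATAACATTCCTCTGCAGTAGGACTTAGGATTACCTTGGG-3'

The strand is given 3'→5', so its complement runs 5'→3' in the same left-to-right order: pair each base A↔T, G↔C.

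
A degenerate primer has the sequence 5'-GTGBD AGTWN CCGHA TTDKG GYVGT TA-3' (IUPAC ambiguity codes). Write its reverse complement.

Standard pairs A↔T, G↔C; ambiguity codes pair Y↔R, K↔M, W↔W, B↔V, D↔H, N↔N. Complement (CACVHTCAWNGGCDTAAHMCCRBCAAT), then reverse for 5'→3'.

5'-TAACBRCCMHAATDCGGNWACTHVCAC-3'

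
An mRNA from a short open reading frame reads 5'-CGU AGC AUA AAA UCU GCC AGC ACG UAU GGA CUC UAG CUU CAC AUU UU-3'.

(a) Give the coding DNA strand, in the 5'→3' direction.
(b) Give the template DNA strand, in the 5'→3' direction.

(a) The coding strand matches the mRNA with U→T.
(b) The template strand is the reverse complement of the coding strand.

(a) 5′-CGTAGCATAAAATCTGCCAGCACGTATGGACTCTAGCTTCACATTTT-3′
(b) 5'-AAAATGTGAAGCTAGAGTCCATACGTGCTGGCAGATTTTATGCTACG-3'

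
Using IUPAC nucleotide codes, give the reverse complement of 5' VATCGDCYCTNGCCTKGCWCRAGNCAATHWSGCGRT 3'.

5′-AYCGCSWDATTGNCTYGWGCMAGGCNAGRGHCGATB-3′

Standard pairs A↔T, G↔C; ambiguity codes pair R↔Y, K↔M, W↔W, S↔S, D↔H, V↔B, N↔N. Complement (BTAGCHGRGANCGGAMCGWGYTCNGTTADWSCGCYA), then reverse for 5'→3'.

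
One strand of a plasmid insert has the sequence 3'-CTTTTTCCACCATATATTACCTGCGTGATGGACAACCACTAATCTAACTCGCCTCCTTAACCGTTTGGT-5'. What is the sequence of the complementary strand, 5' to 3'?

5'-GAAAAAGGTGGTATATAATGGACGCACTACCTGTTGGTGATTAGATTGAGCGGAGGAATTGGCAAACCA-3'

The strand is given 3'→5', so its complement runs 5'→3' in the same left-to-right order: pair each base A↔T, G↔C.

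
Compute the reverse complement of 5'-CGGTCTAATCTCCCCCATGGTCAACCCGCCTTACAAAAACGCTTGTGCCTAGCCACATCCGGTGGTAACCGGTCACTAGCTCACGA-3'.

5'-TCGTGAGCTAGTGACCGGTTACCACCGGATGTGGCTAGGCACAAGCGTTTTTGTAAGGCGGGTTGACCATGGGGGAGATTAGACCG-3'

Reading the sequence 3'→5' and pairing each base (A↔T, G↔C) gives the reverse complement directly.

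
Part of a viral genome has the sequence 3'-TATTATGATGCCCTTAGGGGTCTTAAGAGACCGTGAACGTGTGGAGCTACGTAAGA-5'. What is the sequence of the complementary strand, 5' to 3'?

5'-ATAATACTACGGGAATCCCCAGAATTCTCTGGCACTTGCACACCTCGATGCATTCT-3'

The strand is given 3'→5', so its complement runs 5'→3' in the same left-to-right order: pair each base A↔T, G↔C.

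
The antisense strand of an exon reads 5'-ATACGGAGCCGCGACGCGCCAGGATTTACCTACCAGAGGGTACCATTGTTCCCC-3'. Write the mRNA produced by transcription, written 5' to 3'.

5'-GGGGAACAAUGGUACCCUCUGGUAGGUAAAUCCUGGCGCGUCGCGGCUCCGUAU-3'

RNA polymerase reads the template 3'→5' and synthesizes mRNA 5'→3' by base-pairing (A→U, T→A, G↔C). The complement of the template is TATGCCTCGGCGCTGCGCGGTCCTAAATGGATGGTCTCCCATGGTAACAAGGGG; antiparallel, so 5'→3' the coding strand is GGGGAACAATGGTACCCTCTGGTAGGTAAATCCTGGCGCGTCGCGGCTCCGTAT. Replace T with U for the mRNA.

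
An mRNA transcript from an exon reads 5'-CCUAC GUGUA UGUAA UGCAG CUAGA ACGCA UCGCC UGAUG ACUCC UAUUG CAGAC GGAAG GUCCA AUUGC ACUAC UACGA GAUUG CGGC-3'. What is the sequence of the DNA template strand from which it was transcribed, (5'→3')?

Replace U with T to get the coding DNA strand: CCTACGTGTATGTAATGCAGCTAGAACGCATCGCCTGATGACTCCTATTGCAGACGGAAGGTCCAATTGCACTACTACGAGATTGCGGC. The template strand is its reverse complement (complement GGATGCACATACATTACGTCGATCTTGCGTAGCGGACTACTGAGGATAACGTCTGCCTTCCAGGTTAACGTGATGATGCTCTAACGCCG, then reverse).

5'-GCCGCAATCTCGTAGTAGTGCAATTGGACCTTCCGTCTGCAATAGGAGTCATCAGGCGATGCGTTCTAGCTGCATTACATACACGTAGG-3'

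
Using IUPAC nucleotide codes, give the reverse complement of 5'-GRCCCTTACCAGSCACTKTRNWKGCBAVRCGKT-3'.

5'-AMCGYBTVGCMWNYAMAGTGSCTGGTAAGGGYC-3'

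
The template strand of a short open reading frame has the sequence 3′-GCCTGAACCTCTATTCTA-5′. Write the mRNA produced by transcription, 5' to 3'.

5'-CGGACUUGGAGAUAAGAU-3'

Reading the template 3'→5' as shown, RNA polymerase pairs each base (A→U, T→A, G↔C) to build mRNA 5'→3' directly.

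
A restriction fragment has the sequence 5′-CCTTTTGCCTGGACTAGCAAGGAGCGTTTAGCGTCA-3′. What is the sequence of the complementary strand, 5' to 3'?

5'-TGACGCTAAACGCTCCTTGCTAGTCCAGGCAAAAGG-3'

The complement of CCTTTTGCCTGGACTAGCAAGGAGCGTTTAGCGTCA is GGAAAACGGACCTGATCGTTCCTCGCAAATCGCAGT (A↔T, G↔C). DNA strands are antiparallel, so the complementary strand runs 3'→5'; reversing gives the 5'→3' form.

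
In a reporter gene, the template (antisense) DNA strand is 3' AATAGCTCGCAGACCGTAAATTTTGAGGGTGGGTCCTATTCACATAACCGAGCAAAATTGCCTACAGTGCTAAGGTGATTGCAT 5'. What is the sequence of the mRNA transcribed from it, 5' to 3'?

5'-UUAUCGAGCGUCUGGCAUUUAAAACUCCCACCCAGGAUAAGUGUAUUGGCUCGUUUUAACGGAUGUCACGAUUCCACUAACGUA-3'

Reading the template 3'→5' as shown, RNA polymerase pairs each base (A→U, T→A, G↔C) to build mRNA 5'→3' directly.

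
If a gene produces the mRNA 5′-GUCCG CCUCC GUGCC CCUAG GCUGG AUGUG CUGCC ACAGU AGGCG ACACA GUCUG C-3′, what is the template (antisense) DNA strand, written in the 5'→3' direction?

Replace U with T to get the coding DNA strand: GTCCGCCTCCGTGCCCCTAGGCTGGATGTGCTGCCACAGTAGGCGACACAGTCTGC. The template strand is its reverse complement (complement CAGGCGGAGGCACGGGGATCCGACCTACACGACGGTGTCATCCGCTGTGTCAGACG, then reverse).

5'-GCAGACTGTGTCGCCTACTGTGGCAGCACATCCAGCCTAGGGGCACGGAGGCGGAC-3'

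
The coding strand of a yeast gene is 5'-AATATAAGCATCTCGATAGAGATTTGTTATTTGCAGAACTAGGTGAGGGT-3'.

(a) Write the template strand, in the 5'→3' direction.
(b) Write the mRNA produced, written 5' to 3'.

(a) 5′-ACCCTCACCTAGTTCTGCAAATAACAAATCTCTATCGAGATGCTTATATT-3′
(b) 5'-AAUAUAAGCAUCUCGAUAGAGAUUUGUUAUUUGCAGAACUAGGUGAGGGU-3'

(a) The template strand is the reverse complement of the coding strand: complement TTATATTCGTAGAGCTATCTCTAAACAATAAACGTCTTGATCCACTCCCA, then reverse.
(b) mRNA matches the coding strand with T→U.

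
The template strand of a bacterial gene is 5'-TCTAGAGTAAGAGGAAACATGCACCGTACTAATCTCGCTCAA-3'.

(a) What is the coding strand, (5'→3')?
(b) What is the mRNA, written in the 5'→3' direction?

(a) 5'-TTGAGCGAGATTAGTACGGTGCATGTTTCCTCTTACTCTAGA-3'
(b) 5'-UUGAGCGAGAUUAGUACGGUGCAUGUUUCCUCUUACUCUAGA-3'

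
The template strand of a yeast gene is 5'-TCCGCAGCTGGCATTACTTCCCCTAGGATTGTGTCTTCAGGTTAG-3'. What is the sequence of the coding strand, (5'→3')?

The coding strand is complementary and antiparallel to the template: take the complement (A↔T, G↔C) and reverse.

5'-CTAACCTGAAGACACAATCCTAGGGGAAGTAATGCCAGCTGCGGA-3'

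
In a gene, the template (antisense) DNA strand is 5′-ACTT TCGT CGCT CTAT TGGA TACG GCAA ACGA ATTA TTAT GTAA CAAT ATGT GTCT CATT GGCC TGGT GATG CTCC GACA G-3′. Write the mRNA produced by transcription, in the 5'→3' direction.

RNA polymerase reads the template 3'→5' and synthesizes mRNA 5'→3' by base-pairing (A→U, T→A, G↔C). The complement of the template is TGAAAGCAGCGAGATAACCTATGCCGTTTGCTTAATAATACATTGTTATACACAGAGTAACCGGACCACTACGAGGCTGTC; antiparallel, so 5'→3' the coding strand is CTGTCGGAGCATCACCAGGCCAATGAGACACATATTGTTACATAATAATTCGTTTGCCGTATCCAATAGAGCGACGAAAGT. Replace T with U for the mRNA.

5'-CUGUCGGAGCAUCACCAGGCCAAUGAGACACAUAUUGUUACAUAAUAAUUCGUUUGCCGUAUCCAAUAGAGCGACGAAAGU-3'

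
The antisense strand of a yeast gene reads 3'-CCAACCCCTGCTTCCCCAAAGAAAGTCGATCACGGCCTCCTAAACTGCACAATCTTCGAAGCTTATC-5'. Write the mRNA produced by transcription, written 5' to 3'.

5'-GGUUGGGGACGAAGGGGUUUCUUUCAGCUAGUGCCGGAGGAUUUGACGUGUUAGAAGCUUCGAAUAG-3'

Reading the template 3'→5' as shown, RNA polymerase pairs each base (A→U, T→A, G↔C) to build mRNA 5'→3' directly.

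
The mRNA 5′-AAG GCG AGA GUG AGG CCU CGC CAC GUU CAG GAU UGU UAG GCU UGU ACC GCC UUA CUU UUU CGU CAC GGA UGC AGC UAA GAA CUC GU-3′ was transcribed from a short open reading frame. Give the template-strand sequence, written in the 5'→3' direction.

Replace U with T to get the coding DNA strand: AAGGCGAGAGTGAGGCCTCGCCACGTTCAGGATTGTTAGGCTTGTACCGCCTTACTTTTTCGTCACGGATGCAGCTAAGAACTCGT. The template strand is its reverse complement (complement TTCCGCTCTCACTCCGGAGCGGTGCAAGTCCTAACAATCCGAACATGGCGGAATGAAAAAGCAGTGCCTACGTCGATTCTTGAGCA, then reverse).

5′-ACGAGTTCTTAGCTGCATCCGTGACGAAAAAGTAAGGCGGTACAAGCCTAACAATCCTGAACGTGGCGAGGCCTCACTCTCGCCTT-3′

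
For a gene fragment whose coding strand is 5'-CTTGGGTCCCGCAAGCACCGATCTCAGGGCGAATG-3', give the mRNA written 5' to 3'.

mRNA has the coding-strand sequence with U in place of T.

5'-CUUGGGUCCCGCAAGCACCGAUCUCAGGGCGAAUG-3'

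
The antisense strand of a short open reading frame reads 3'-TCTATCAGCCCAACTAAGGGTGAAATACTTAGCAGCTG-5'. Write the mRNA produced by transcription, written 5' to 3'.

5'-AGAUAGUCGGGUUGAUUCCCACUUUAUGAAUCGUCGAC-3'

Reading the template 3'→5' as shown, RNA polymerase pairs each base (A→U, T→A, G↔C) to build mRNA 5'→3' directly.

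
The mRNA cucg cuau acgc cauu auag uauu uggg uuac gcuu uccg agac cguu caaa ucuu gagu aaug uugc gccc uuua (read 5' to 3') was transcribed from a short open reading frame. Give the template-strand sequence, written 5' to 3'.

Replace U with T to get the coding DNA strand: CTCGCTATACGCCATTATAGTATTTGGGTTACGCTTTCCGAGACCGTTCAAATCTTGAGTAATGTTGCGCCCTTTA. The template strand is its reverse complement (complement GAGCGATATGCGGTAATATCATAAACCCAATGCGAAAGGCTCTGGCAAGTTTAGAACTCATTACAACGCGGGAAAT, then reverse).

5′-TAAAGGGCGCAACATTACTCAAGATTTGAACGGTCTCGGAAAGCGTAACCCAAATACTATAATGGCGTATAGCGAG-3′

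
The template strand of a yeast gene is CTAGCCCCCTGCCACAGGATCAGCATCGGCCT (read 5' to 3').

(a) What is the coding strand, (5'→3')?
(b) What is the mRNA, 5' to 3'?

(a) 5'-AGGCCGATGCTGATCCTGTGGCAGGGGGCTAG-3'
(b) 5′-AGGCCGAUGCUGAUCCUGUGGCAGGGGGCUAG-3′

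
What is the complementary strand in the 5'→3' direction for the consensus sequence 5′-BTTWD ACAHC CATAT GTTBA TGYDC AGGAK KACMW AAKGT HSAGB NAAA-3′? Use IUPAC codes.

5'-TTTNVCTSDACMTTWKGTMMTCCTGHRCATVAACATATGGDTGTHWAAV-3'

Standard pairs A↔T, G↔C; ambiguity codes pair Y↔R, M↔K, W↔W, S↔S, B↔V, D↔H, N↔N. Complement (VAAWHTGTDGGTATACAAVTACRHGTCCTMMTGKWTTMCADSTCVNTTT), then reverse for 5'→3'.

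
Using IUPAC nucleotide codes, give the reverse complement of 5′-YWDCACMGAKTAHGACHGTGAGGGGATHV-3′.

Standard pairs A↔T, G↔C; ambiguity codes pair Y↔R, M↔K, W↔W, D↔H, V↔B. Complement (RWHGTGKCTMATDCTGDCACTCCCCTADB), then reverse for 5'→3'.

5'-BDATCCCCTCACDGTCDTAMTCKGTGHWR-3'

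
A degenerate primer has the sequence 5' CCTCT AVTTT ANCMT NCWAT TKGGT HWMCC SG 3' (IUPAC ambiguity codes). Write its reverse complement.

5'-CSGGKWDACCMAATWGNAKGNTAAABTAGAGG-3'

Standard pairs A↔T, G↔C; ambiguity codes pair M↔K, W↔W, S↔S, H↔D, V↔B, N↔N. Complement (GGAGATBAAATNGKANGWTAAMCCADWKGGSC), then reverse for 5'→3'.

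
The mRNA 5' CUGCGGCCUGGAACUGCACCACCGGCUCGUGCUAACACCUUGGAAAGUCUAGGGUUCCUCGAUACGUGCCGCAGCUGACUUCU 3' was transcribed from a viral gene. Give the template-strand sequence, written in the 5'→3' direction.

5'-AGAAGTCAGCTGCGGCACGTATCGAGGAACCCTAGACTTTCCAAGGTGTTAGCACGAGCCGGTGGTGCAGTTCCAGGCCGCAG-3'

Replace U with T to get the coding DNA strand: CTGCGGCCTGGAACTGCACCACCGGCTCGTGCTAACACCTTGGAAAGTCTAGGGTTCCTCGATACGTGCCGCAGCTGACTTCT. The template strand is its reverse complement (complement GACGCCGGACCTTGACGTGGTGGCCGAGCACGATTGTGGAACCTTTCAGATCCCAAGGAGCTATGCACGGCGTCGACTGAAGA, then reverse).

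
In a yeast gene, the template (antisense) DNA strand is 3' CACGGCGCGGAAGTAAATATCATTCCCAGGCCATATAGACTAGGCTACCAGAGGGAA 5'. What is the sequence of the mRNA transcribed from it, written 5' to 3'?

Reading the template 3'→5' as shown, RNA polymerase pairs each base (A→U, T→A, G↔C) to build mRNA 5'→3' directly.

5'-GUGCCGCGCCUUCAUUUAUAGUAAGGGUCCGGUAUAUCUGAUCCGAUGGUCUCCCUU-3'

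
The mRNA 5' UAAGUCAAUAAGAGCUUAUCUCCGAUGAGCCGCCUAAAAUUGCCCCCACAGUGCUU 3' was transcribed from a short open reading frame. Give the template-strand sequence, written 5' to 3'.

5'-AAGCACTGTGGGGGCAATTTTAGGCGGCTCATCGGAGATAAGCTCTTATTGACTTA-3'

Replace U with T to get the coding DNA strand: TAAGTCAATAAGAGCTTATCTCCGATGAGCCGCCTAAAATTGCCCCCACAGTGCTT. The template strand is its reverse complement (complement ATTCAGTTATTCTCGAATAGAGGCTACTCGGCGGATTTTAACGGGGGTGTCACGAA, then reverse).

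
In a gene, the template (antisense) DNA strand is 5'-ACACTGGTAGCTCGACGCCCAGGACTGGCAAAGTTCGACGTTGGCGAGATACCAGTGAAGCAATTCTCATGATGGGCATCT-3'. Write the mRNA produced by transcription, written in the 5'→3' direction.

5'-AGAUGCCCAUCAUGAGAAUUGCUUCACUGGUAUCUCGCCAACGUCGAACUUUGCCAGUCCUGGGCGUCGAGCUACCAGUGU-3'

The mRNA has the sequence of the coding strand (reverse complement of the template) with T→U. Reverse complement of ACACTGGTAGCTCGACGCCCAGGACTGGCAAAGTTCGACGTTGGCGAGATACCAGTGAAGCAATTCTCATGATGGGCATCT is AGATGCCCATCATGAGAATTGCTTCACTGGTATCTCGCCAACGTCGAACTTTGCCAGTCCTGGGCGTCGAGCTACCAGTGT; then T→U.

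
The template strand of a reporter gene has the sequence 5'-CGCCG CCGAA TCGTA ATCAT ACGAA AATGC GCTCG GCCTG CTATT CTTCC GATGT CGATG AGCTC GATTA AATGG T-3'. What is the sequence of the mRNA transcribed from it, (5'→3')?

5′-ACCAUUUAAUCGAGCUCAUCGACAUCGGAAGAAUAGCAGGCCGAGCGCAUUUUCGUAUGAUUACGAUUCGGCGGCG-3′

The mRNA has the sequence of the coding strand (reverse complement of the template) with T→U. Reverse complement of CGCCGCCGAATCGTAATCATACGAAAATGCGCTCGGCCTGCTATTCTTCCGATGTCGATGAGCTCGATTAAATGGT is ACCATTTAATCGAGCTCATCGACATCGGAAGAATAGCAGGCCGAGCGCATTTTCGTATGATTACGATTCGGCGGCG; then T→U.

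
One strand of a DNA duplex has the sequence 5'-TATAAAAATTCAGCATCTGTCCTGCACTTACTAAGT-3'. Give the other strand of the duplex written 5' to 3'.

5'-ACTTAGTAAGTGCAGGACAGATGCTGAATTTTTATA-3'

The complement of TATAAAAATTCAGCATCTGTCCTGCACTTACTAAGT is ATATTTTTAAGTCGTAGACAGGACGTGAATGATTCA (A↔T, G↔C). DNA strands are antiparallel, so the complementary strand runs 3'→5'; reversing gives the 5'→3' form.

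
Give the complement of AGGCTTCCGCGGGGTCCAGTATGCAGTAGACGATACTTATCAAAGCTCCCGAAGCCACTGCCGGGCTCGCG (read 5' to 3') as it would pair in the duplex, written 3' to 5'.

Base-pairing A↔T, G↔C gives the complement. The complementary strand is antiparallel, so paired with a 5'→3' strand it runs 3'→5'.

3'-TCCGAAGGCGCCCCAGGTCATACGTCATCTGCTATGAATAGTTTCGAGGGCTTCGGTGACGGCCCGAGCGC-5'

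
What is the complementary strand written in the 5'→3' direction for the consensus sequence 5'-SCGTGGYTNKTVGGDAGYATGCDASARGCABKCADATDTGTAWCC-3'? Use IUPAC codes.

5'-GGWTACAHATHTGMVTGCYTSTHGCATRCTHCCBAMNARCCACGS-3'

Standard pairs A↔T, G↔C; ambiguity codes pair R↔Y, K↔M, W↔W, S↔S, B↔V, D↔H, N↔N. Complement (SGCACCRANMABCCHTCRTACGHTSTYCGTVMGTHTAHACATWGG), then reverse for 5'→3'.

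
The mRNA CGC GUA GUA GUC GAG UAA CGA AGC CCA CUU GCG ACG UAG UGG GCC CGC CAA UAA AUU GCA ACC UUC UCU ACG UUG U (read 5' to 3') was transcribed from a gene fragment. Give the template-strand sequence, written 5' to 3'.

Replace U with T to get the coding DNA strand: CGCGTAGTAGTCGAGTAACGAAGCCCACTTGCGACGTAGTGGGCCCGCCAATAAATTGCAACCTTCTCTACGTTGT. The template strand is its reverse complement (complement GCGCATCATCAGCTCATTGCTTCGGGTGAACGCTGCATCACCCGGGCGGTTATTTAACGTTGGAAGAGATGCAACA, then reverse).

5'-ACAACGTAGAGAAGGTTGCAATTTATTGGCGGGCCCACTACGTCGCAAGTGGGCTTCGTTACTCGACTACTACGCG-3'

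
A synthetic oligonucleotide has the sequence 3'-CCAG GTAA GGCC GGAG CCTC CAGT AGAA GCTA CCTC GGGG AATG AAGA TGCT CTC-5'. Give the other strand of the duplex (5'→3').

The strand is given 3'→5', so its complement runs 5'→3' in the same left-to-right order: pair each base A↔T, G↔C.

5′-GGTCCATTCCGGCCTCGGAGGTCATCTTCGATGGAGCCCCTTACTTCTACGAGAG-3′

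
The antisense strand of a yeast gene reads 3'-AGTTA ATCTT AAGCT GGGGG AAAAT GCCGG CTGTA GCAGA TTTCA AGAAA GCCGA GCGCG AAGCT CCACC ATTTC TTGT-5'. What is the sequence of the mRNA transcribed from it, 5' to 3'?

5'-UCAAUUAGAAUUCGACCCCCUUUUACGGCCGACAUCGUCUAAAGUUCUUUCGGCUCGCGCUUCGAGGUGGUAAAGAACA-3'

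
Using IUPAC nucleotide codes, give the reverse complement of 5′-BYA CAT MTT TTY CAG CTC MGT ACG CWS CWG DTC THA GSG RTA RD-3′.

5′-HYTAYCSCTDAGAHCWGSWGCGTACKGAGCTGRAAAAKATGTRV-3′

Standard pairs A↔T, G↔C; ambiguity codes pair R↔Y, M↔K, W↔W, S↔S, B↔V, D↔H. Complement (VRTGTAKAAAARGTCGAGKCATGCGWSGWCHAGADTCSCYATYH), then reverse for 5'→3'.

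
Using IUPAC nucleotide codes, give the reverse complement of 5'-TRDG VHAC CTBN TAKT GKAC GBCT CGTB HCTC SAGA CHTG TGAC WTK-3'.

5'-MAWGTCACADGTCTSGAGDVACGAGVCGTMCAMTANVAGGTDBCHYA-3'

Standard pairs A↔T, G↔C; ambiguity codes pair R↔Y, K↔M, W↔W, S↔S, B↔V, D↔H, N↔N. Complement (AYHCBDTGGAVNATMACMTGCVGAGCAVDGAGSTCTGDACACTGWAM), then reverse for 5'→3'.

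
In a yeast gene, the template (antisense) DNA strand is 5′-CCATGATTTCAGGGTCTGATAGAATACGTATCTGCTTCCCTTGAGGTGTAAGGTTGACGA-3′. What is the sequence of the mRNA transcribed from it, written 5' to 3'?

5′-UCGUCAACCUUACACCUCAAGGGAAGCAGAUACGUAUUCUAUCAGACCCUGAAAUCAUGG-3′

The mRNA has the sequence of the coding strand (reverse complement of the template) with T→U. Reverse complement of CCATGATTTCAGGGTCTGATAGAATACGTATCTGCTTCCCTTGAGGTGTAAGGTTGACGA is TCGTCAACCTTACACCTCAAGGGAAGCAGATACGTATTCTATCAGACCCTGAAATCATGG; then T→U.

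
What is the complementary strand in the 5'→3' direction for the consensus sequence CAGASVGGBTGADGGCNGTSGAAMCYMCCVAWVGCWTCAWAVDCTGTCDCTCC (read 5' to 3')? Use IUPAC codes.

5'-GGAGHGACAGHBTWTGAWGCBWTBGGKRGKTTCSACNGCCHTCAVCCBSTCTG-3'

Standard pairs A↔T, G↔C; ambiguity codes pair Y↔R, M↔K, W↔W, S↔S, B↔V, D↔H, N↔N. Complement (GTCTSBCCVACTHCCGNCASCTTKGRKGGBTWBCGWAGTWTBHGACAGHGAGG), then reverse for 5'→3'.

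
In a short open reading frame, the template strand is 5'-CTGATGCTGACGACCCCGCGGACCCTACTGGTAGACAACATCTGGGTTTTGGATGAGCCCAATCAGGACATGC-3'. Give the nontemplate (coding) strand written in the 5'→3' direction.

5'-GCATGTCCTGATTGGGCTCATCCAAAACCCAGATGTTGTCTACCAGTAGGGTCCGCGGGGTCGTCAGCATCAG-3'

The coding strand is complementary and antiparallel to the template: take the complement (A↔T, G↔C) and reverse.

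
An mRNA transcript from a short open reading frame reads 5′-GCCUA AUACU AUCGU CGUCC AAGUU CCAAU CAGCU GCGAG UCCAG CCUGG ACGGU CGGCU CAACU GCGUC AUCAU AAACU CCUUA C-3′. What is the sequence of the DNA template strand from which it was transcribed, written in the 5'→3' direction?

5′-GTAAGGAGTTTATGATGACGCAGTTGAGCCGACCGTCCAGGCTGGACTCGCAGCTGATTGGAACTTGGACGACGATAGTATTAGGC-3′

Replace U with T to get the coding DNA strand: GCCTAATACTATCGTCGTCCAAGTTCCAATCAGCTGCGAGTCCAGCCTGGACGGTCGGCTCAACTGCGTCATCATAAACTCCTTAC. The template strand is its reverse complement (complement CGGATTATGATAGCAGCAGGTTCAAGGTTAGTCGACGCTCAGGTCGGACCTGCCAGCCGAGTTGACGCAGTAGTATTTGAGGAATG, then reverse).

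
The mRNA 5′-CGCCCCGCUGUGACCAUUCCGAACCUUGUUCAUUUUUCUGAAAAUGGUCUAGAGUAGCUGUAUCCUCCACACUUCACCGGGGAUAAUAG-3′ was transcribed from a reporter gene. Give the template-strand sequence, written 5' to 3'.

Replace U with T to get the coding DNA strand: CGCCCCGCTGTGACCATTCCGAACCTTGTTCATTTTTCTGAAAATGGTCTAGAGTAGCTGTATCCTCCACACTTCACCGGGGATAATAG. The template strand is its reverse complement (complement GCGGGGCGACACTGGTAAGGCTTGGAACAAGTAAAAAGACTTTTACCAGATCTCATCGACATAGGAGGTGTGAAGTGGCCCCTATTATC, then reverse).

5'-CTATTATCCCCGGTGAAGTGTGGAGGATACAGCTACTCTAGACCATTTTCAGAAAAATGAACAAGGTTCGGAATGGTCACAGCGGGGCG-3'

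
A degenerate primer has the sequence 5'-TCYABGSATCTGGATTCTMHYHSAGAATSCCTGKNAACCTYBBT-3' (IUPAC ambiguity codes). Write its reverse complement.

5'-AVVRAGGTTNMCAGGSATTCTSDRDKAGAATCCAGATSCVTRGA-3'

Standard pairs A↔T, G↔C; ambiguity codes pair Y↔R, M↔K, S↔S, B↔V, H↔D, N↔N. Complement (AGRTVCSTAGACCTAAGAKDRDSTCTTASGGACMNTTGGARVVA), then reverse for 5'→3'.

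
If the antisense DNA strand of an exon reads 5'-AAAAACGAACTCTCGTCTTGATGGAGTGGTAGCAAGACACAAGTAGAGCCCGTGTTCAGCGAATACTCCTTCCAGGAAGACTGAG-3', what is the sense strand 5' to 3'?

5′-CTCAGTCTTCCTGGAAGGAGTATTCGCTGAACACGGGCTCTACTTGTGTCTTGCTACCACTCCATCAAGACGAGAGTTCGTTTTT-3′

The coding strand is complementary and antiparallel to the template: take the complement (A↔T, G↔C) and reverse.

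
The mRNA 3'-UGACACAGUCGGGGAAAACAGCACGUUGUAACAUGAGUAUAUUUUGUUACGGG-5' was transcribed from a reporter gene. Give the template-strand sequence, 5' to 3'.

Written 5'→3' the mRNA is GGGCAUUGUUUUAUAUGAGUACAAUGUUGCACGACAAAAGGGGCUGACACAGU, so the coding DNA strand is GGGCATTGTTTTATATGAGTACAATGTTGCACGACAAAAGGGGCTGACACAGT. The template is its reverse complement.

5'-ACTGTGTCAGCCCCTTTTGTCGTGCAACATTGTACTCATATAAAACAATGCCC-3'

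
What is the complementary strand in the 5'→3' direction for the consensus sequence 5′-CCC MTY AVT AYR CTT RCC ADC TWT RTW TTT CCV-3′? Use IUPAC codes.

5'-BGGAAAWAYAWAGHTGGYAAGYRTABTRAKGGG-3'

Standard pairs A↔T, G↔C; ambiguity codes pair R↔Y, M↔K, W↔W, D↔H, V↔B. Complement (GGGKARTBATRYGAAYGGTHGAWAYAWAAAGGB), then reverse for 5'→3'.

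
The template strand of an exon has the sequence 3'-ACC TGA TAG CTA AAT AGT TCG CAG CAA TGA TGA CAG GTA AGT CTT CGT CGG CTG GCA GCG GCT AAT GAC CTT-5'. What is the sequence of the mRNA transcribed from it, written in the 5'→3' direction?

Reading the template 3'→5' as shown, RNA polymerase pairs each base (A→U, T→A, G↔C) to build mRNA 5'→3' directly.

5'-UGGACUAUCGAUUUAUCAAGCGUCGUUACUACUGUCCAUUCAGAAGCAGCCGACCGUCGCCGAUUACUGGAA-3'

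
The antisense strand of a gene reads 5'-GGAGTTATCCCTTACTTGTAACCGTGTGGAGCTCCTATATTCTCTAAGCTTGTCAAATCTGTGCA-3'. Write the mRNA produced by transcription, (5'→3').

The mRNA has the sequence of the coding strand (reverse complement of the template) with T→U. Reverse complement of GGAGTTATCCCTTACTTGTAACCGTGTGGAGCTCCTATATTCTCTAAGCTTGTCAAATCTGTGCA is TGCACAGATTTGACAAGCTTAGAGAATATAGGAGCTCCACACGGTTACAAGTAAGGGATAACTCC; then T→U.

5'-UGCACAGAUUUGACAAGCUUAGAGAAUAUAGGAGCUCCACACGGUUACAAGUAAGGGAUAACUCC-3'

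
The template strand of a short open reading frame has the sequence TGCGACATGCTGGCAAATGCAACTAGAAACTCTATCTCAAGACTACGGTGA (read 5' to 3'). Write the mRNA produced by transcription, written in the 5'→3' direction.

5'-UCACCGUAGUCUUGAGAUAGAGUUUCUAGUUGCAUUUGCCAGCAUGUCGCA-3'

RNA polymerase reads the template 3'→5' and synthesizes mRNA 5'→3' by base-pairing (A→U, T→A, G↔C). The complement of the template is ACGCTGTACGACCGTTTACGTTGATCTTTGAGATAGAGTTCTGATGCCACT; antiparallel, so 5'→3' the coding strand is TCACCGTAGTCTTGAGATAGAGTTTCTAGTTGCATTTGCCAGCATGTCGCA. Replace T with U for the mRNA.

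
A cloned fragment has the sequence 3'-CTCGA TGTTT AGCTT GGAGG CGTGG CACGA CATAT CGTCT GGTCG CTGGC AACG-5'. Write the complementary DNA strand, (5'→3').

5'-GAGCTACAAATCGAACCTCCGCACCGTGCTGTATAGCAGACCAGCGACCGTTGC-3'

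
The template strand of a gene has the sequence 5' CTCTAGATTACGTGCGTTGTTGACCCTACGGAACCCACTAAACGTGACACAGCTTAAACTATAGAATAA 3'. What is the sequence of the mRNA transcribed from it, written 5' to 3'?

5'-UUAUUCUAUAGUUUAAGCUGUGUCACGUUUAGUGGGUUCCGUAGGGUCAACAACGCACGUAAUCUAGAG-3'

RNA polymerase reads the template 3'→5' and synthesizes mRNA 5'→3' by base-pairing (A→U, T→A, G↔C). The complement of the template is GAGATCTAATGCACGCAACAACTGGGATGCCTTGGGTGATTTGCACTGTGTCGAATTTGATATCTTATT; antiparallel, so 5'→3' the coding strand is TTATTCTATAGTTTAAGCTGTGTCACGTTTAGTGGGTTCCGTAGGGTCAACAACGCACGTAATCTAGAG. Replace T with U for the mRNA.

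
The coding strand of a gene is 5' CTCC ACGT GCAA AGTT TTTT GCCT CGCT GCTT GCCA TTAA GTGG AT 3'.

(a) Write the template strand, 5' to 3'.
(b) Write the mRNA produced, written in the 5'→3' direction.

(a) The template strand is the reverse complement of the coding strand: complement GAGGTGCACGTTTCAAAAAACGGAGCGACGAACGGTAATTCACCTA, then reverse.
(b) mRNA matches the coding strand with T→U.

(a) 5'-ATCCACTTAATGGCAAGCAGCGAGGCAAAAAACTTTGCACGTGGAG-3'
(b) 5'-CUCCACGUGCAAAGUUUUUUGCCUCGCUGCUUGCCAUUAAGUGGAU-3'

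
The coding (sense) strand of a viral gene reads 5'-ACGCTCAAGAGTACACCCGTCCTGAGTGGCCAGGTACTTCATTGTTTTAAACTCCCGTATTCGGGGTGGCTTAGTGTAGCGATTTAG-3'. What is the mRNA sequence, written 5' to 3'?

mRNA has the coding-strand sequence with U in place of T.

5'-ACGCUCAAGAGUACACCCGUCCUGAGUGGCCAGGUACUUCAUUGUUUUAAACUCCCGUAUUCGGGGUGGCUUAGUGUAGCGAUUUAG-3'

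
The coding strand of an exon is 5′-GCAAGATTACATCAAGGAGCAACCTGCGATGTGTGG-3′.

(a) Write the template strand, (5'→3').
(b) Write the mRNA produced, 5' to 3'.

(a) 5'-CCACACATCGCAGGTTGCTCCTTGATGTAATCTTGC-3'
(b) 5'-GCAAGAUUACAUCAAGGAGCAACCUGCGAUGUGUGG-3'

(a) The template strand is the reverse complement of the coding strand: complement CGTTCTAATGTAGTTCCTCGTTGGACGCTACACACC, then reverse.
(b) mRNA matches the coding strand with T→U.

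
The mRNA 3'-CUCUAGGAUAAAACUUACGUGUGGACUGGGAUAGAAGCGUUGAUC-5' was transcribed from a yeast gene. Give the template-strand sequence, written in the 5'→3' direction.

5′-GAGATCCTATTTTGAATGCACACCTGACCCTATCTTCGCAACTAG-3′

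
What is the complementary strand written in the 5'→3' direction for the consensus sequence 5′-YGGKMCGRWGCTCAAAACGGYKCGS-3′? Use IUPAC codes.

Standard pairs A↔T, G↔C; ambiguity codes pair R↔Y, M↔K, W↔W, S↔S. Complement (RCCMKGCYWCGAGTTTTGCCRMGCS), then reverse for 5'→3'.

5′-SCGMRCCGTTTTGAGCWYCGKMCCR-3′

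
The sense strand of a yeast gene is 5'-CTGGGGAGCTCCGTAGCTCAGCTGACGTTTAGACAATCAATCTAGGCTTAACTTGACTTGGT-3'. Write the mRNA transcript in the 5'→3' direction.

mRNA has the coding-strand sequence with U in place of T.

5'-CUGGGGAGCUCCGUAGCUCAGCUGACGUUUAGACAAUCAAUCUAGGCUUAACUUGACUUGGU-3'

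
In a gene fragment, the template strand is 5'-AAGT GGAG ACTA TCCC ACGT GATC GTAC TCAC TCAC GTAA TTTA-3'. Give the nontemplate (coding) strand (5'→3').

5'-TAAATTACGTGAGTGAGTACGATCACGTGGGATAGTCTCCACTT-3'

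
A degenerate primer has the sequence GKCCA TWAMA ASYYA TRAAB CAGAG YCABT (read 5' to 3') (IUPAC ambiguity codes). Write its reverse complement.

Standard pairs A↔T, G↔C; ambiguity codes pair R↔Y, M↔K, W↔W, S↔S, B↔V. Complement (CMGGTAWTKTTSRRTAYTTVGTCTCRGTVA), then reverse for 5'→3'.

5'-AVTGRCTCTGVTTYATRRSTTKTWATGGMC-3'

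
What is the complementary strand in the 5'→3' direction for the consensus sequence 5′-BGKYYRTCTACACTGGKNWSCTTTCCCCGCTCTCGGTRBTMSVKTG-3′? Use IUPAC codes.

Standard pairs A↔T, G↔C; ambiguity codes pair R↔Y, M↔K, W↔W, S↔S, B↔V, N↔N. Complement (VCMRRYAGATGTGACCMNWSGAAAGGGGCGAGAGCCAYVAKSBMAC), then reverse for 5'→3'.

5'-CAMBSKAVYACCGAGAGCGGGGAAAGSWNMCCAGTGTAGAYRRMCV-3'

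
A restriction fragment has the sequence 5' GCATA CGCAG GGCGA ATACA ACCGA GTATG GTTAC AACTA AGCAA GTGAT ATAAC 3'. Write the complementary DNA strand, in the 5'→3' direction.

The complement of GCATACGCAGGGCGAATACAACCGAGTATGGTTACAACTAAGCAAGTGATATAAC is CGTATGCGTCCCGCTTATGTTGGCTCATACCAATGTTGATTCGTTCACTATATTG (A↔T, G↔C). DNA strands are antiparallel, so the complementary strand runs 3'→5'; reversing gives the 5'→3' form.

5′-GTTATATCACTTGCTTAGTTGTAACCATACTCGGTTGTATTCGCCCTGCGTATGC-3′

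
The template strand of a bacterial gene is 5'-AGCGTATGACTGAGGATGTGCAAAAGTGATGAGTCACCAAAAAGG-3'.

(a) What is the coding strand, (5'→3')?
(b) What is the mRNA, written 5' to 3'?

(a) The coding strand is the reverse complement of the template: complement TCGCATACTGACTCCTACACGTTTTCACTACTCAGTGGTTTTTCC, then reverse.
(b) mRNA has the coding-strand sequence with T→U.

(a) 5′-CCTTTTTGGTGACTCATCACTTTTGCACATCCTCAGTCATACGCT-3′
(b) 5′-CCUUUUUGGUGACUCAUCACUUUUGCACAUCCUCAGUCAUACGCU-3′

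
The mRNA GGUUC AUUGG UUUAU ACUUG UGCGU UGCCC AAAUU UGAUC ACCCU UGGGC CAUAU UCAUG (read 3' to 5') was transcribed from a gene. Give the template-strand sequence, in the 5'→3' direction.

Written 5'→3' the mRNA is GUACUUAUACCGGGUUCCCACUAGUUUAAACCCGUUGCGUGUUCAUAUUUGGUUACUUGG, so the coding DNA strand is GTACTTATACCGGGTTCCCACTAGTTTAAACCCGTTGCGTGTTCATATTTGGTTACTTGG. The template is its reverse complement.

5'-CCAAGTAACCAAATATGAACACGCAACGGGTTTAAACTAGTGGGAACCCGGTATAAGTAC-3'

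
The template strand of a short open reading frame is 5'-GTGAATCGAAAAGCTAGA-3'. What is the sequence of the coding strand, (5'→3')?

5'-TCTAGCTTTTCGATTCAC-3'

The coding strand is complementary and antiparallel to the template: take the complement (A↔T, G↔C) and reverse.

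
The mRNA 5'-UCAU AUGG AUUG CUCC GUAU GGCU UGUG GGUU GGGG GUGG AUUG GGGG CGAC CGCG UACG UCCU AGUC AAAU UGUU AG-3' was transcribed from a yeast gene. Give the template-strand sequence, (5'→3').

5'-CTAACAATTTGACTAGGACGTACGCGGTCGCCCCCAATCCACCCCCAACCCACAAGCCATACGGAGCAATCCATATGA-3'

Replace U with T to get the coding DNA strand: TCATATGGATTGCTCCGTATGGCTTGTGGGTTGGGGGTGGATTGGGGGCGACCGCGTACGTCCTAGTCAAATTGTTAG. The template strand is its reverse complement (complement AGTATACCTAACGAGGCATACCGAACACCCAACCCCCACCTAACCCCCGCTGGCGCATGCAGGATCAGTTTAACAATC, then reverse).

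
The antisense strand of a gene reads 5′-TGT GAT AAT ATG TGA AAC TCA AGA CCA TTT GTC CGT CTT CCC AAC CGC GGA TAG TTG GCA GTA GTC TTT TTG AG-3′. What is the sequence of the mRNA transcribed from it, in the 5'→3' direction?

5′-CUCAAAAAGACUACUGCCAACUAUCCGCGGUUGGGAAGACGGACAAAUGGUCUUGAGUUUCACAUAUUAUCACA-3′

RNA polymerase reads the template 3'→5' and synthesizes mRNA 5'→3' by base-pairing (A→U, T→A, G↔C). The complement of the template is ACACTATTATACACTTTGAGTTCTGGTAAACAGGCAGAAGGGTTGGCGCCTATCAACCGTCATCAGAAAAACTC; antiparallel, so 5'→3' the coding strand is CTCAAAAAGACTACTGCCAACTATCCGCGGTTGGGAAGACGGACAAATGGTCTTGAGTTTCACATATTATCACA. Replace T with U for the mRNA.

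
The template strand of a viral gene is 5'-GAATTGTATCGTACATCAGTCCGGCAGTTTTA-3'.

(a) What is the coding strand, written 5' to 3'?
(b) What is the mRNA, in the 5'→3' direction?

(a) 5′-TAAAACTGCCGGACTGATGTACGATACAATTC-3′
(b) 5'-UAAAACUGCCGGACUGAUGUACGAUACAAUUC-3'

(a) The coding strand is the reverse complement of the template: complement CTTAACATAGCATGTAGTCAGGCCGTCAAAAT, then reverse.
(b) mRNA has the coding-strand sequence with T→U.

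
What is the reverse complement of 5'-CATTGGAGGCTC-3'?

5'-GAGCCTCCAATG-3'

Complement each base (A↔T, G↔C): GTAACCTCCGAG. Then reverse.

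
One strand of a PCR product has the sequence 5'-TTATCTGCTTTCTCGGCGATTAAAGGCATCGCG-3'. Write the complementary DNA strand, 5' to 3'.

The complement of TTATCTGCTTTCTCGGCGATTAAAGGCATCGCG is AATAGACGAAAGAGCCGCTAATTTCCGTAGCGC (A↔T, G↔C). DNA strands are antiparallel, so the complementary strand runs 3'→5'; reversing gives the 5'→3' form.

5′-CGCGATGCCTTTAATCGCCGAGAAAGCAGATAA-3′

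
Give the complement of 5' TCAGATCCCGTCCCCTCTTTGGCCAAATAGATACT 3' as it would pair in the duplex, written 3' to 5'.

Base-pairing A↔T, G↔C gives the complement. The complementary strand is antiparallel, so paired with a 5'→3' strand it runs 3'→5'.

3'-AGTCTAGGGCAGGGGAGAAACCGGTTTATCTATGA-5'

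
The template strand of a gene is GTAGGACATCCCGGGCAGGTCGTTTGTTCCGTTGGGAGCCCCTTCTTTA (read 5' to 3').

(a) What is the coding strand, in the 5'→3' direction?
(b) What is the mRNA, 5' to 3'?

(a) 5′-TAAAGAAGGGGCTCCCAACGGAACAAACGACCTGCCCGGGATGTCCTAC-3′
(b) 5'-UAAAGAAGGGGCUCCCAACGGAACAAACGACCUGCCCGGGAUGUCCUAC-3'

(a) The coding strand is the reverse complement of the template: complement CATCCTGTAGGGCCCGTCCAGCAAACAAGGCAACCCTCGGGGAAGAAAT, then reverse.
(b) mRNA has the coding-strand sequence with T→U.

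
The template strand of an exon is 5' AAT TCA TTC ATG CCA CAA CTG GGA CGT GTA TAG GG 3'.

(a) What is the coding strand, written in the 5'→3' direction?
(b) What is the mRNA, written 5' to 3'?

(a) 5'-CCCTATACACGTCCCAGTTGTGGCATGAATGAATT-3'
(b) 5'-CCCUAUACACGUCCCAGUUGUGGCAUGAAUGAAUU-3'

(a) The coding strand is the reverse complement of the template: complement TTAAGTAAGTACGGTGTTGACCCTGCACATATCCC, then reverse.
(b) mRNA has the coding-strand sequence with T→U.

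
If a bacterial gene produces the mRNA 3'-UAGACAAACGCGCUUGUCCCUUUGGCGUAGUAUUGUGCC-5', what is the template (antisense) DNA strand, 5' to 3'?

5'-ATCTGTTTGCGCGAACAGGGAAACCGCATCATAACACGG-3'

Written 5'→3' the mRNA is CCGUGUUAUGAUGCGGUUUCCCUGUUCGCGCAAACAGAU, so the coding DNA strand is CCGTGTTATGATGCGGTTTCCCTGTTCGCGCAAACAGAT. The template is its reverse complement.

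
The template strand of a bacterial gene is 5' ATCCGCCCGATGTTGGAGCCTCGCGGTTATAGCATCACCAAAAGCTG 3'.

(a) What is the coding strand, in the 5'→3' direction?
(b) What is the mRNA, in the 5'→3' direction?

(a) 5'-CAGCTTTTGGTGATGCTATAACCGCGAGGCTCCAACATCGGGCGGAT-3'
(b) 5'-CAGCUUUUGGUGAUGCUAUAACCGCGAGGCUCCAACAUCGGGCGGAU-3'

(a) The coding strand is the reverse complement of the template: complement TAGGCGGGCTACAACCTCGGAGCGCCAATATCGTAGTGGTTTTCGAC, then reverse.
(b) mRNA has the coding-strand sequence with T→U.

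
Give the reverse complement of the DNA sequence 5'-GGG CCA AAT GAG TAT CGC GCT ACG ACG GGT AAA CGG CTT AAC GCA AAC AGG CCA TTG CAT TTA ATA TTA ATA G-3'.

Reading the sequence 3'→5' and pairing each base (A↔T, G↔C) gives the reverse complement directly.

5'-CTATTAATATTAAATGCAATGGCCTGTTTGCGTTAAGCCGTTTACCCGTCGTAGCGCGATACTCATTTGGCCC-3'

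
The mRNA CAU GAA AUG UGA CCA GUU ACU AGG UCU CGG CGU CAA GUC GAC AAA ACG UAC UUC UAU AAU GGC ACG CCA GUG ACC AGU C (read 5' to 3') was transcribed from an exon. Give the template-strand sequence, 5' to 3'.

5'-GACTGGTCACTGGCGTGCCATTATAGAAGTACGTTTTGTCGACTTGACGCCGAGACCTAGTAACTGGTCACATTTCATG-3'

Replace U with T to get the coding DNA strand: CATGAAATGTGACCAGTTACTAGGTCTCGGCGTCAAGTCGACAAAACGTACTTCTATAATGGCACGCCAGTGACCAGTC. The template strand is its reverse complement (complement GTACTTTACACTGGTCAATGATCCAGAGCCGCAGTTCAGCTGTTTTGCATGAAGATATTACCGTGCGGTCACTGGTCAG, then reverse).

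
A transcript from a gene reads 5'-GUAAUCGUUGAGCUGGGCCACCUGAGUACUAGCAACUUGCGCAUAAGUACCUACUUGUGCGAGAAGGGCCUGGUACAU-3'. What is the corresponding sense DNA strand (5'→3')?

The coding DNA strand has the same 5'→3' sequence as the mRNA with U replaced by T.

5'-GTAATCGTTGAGCTGGGCCACCTGAGTACTAGCAACTTGCGCATAAGTACCTACTTGTGCGAGAAGGGCCTGGTACAT-3'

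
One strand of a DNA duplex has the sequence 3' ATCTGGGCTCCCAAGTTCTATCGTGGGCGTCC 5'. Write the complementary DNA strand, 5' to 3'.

The strand is given 3'→5', so its complement runs 5'→3' in the same left-to-right order: pair each base A↔T, G↔C.

5'-TAGACCCGAGGGTTCAAGATAGCACCCGCAGG-3'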